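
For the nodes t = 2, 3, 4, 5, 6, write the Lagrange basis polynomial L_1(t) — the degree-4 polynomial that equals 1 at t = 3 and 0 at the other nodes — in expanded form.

L_1(t) = -(1/6)t^4 + (17/6)t^3 - (52/3)t^2 + (134/3)t - 40

L_1(t) = (t - 2)(t - 4)(t - 5)(t - 6) / [(1)·(-1)·(-2)·(-3)]
       = (t^4 - 17t^3 + 104t^2 - 268t + 240) / (-6)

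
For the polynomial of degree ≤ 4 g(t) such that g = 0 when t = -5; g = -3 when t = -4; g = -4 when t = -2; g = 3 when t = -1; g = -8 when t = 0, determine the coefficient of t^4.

-79/120

Build the Lagrange basis polynomials:
L_0(t) = (t + 4)(t + 2)(t + 1)t / [60] = (1/60)t^4 + (7/60)t^3 + (7/30)t^2 + (2/15)t
L_1(t) = (t + 5)(t + 2)(t + 1)t / [-24] = -(1/24)t^4 - (1/3)t^3 - (17/24)t^2 - (5/12)t
L_2(t) = (t + 5)(t + 4)(t + 1)t / [12] = (1/12)t^4 + (5/6)t^3 + (29/12)t^2 + (5/3)t
L_3(t) = (t + 5)(t + 4)(t + 2)t / [-12] = -(1/12)t^4 - (11/12)t^3 - (19/6)t^2 - (10/3)t
L_4(t) = (t + 5)(t + 4)(t + 2)(t + 1) / [40] = (1/40)t^4 + (3/10)t^3 + (49/40)t^2 + (39/20)t + 1
g(t) = 0·L_0 + (-3)·L_1 + (-4)·L_2 + 3·L_3 + (-8)·L_4
Only the coefficient of t^4 is needed; take it from each L_i and combine:
0·(1/60) + (-3)·(-1/24) + (-4)·(1/12) + 3·(-1/12) + (-8)·(1/40) = -79/120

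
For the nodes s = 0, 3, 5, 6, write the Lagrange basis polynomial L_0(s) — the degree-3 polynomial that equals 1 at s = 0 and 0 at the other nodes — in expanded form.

L_0(s) = -(1/90)s^3 + (7/45)s^2 - (7/10)s + 1

L_0(s) = (s - 3)(s - 5)(s - 6) / [(-3)·(-5)·(-6)]
       = (s^3 - 14s^2 + 63s - 90) / (-90)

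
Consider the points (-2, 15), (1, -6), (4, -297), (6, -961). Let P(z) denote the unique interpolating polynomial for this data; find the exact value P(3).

L_0(3) = (2)·(-1)·(-3)/[(-3)·(-6)·(-8)] = -1/24
L_1(3) = (5)·(-1)·(-3)/[(3)·(-3)·(-5)] = 1/3
L_2(3) = (5)·(2)·(-3)/[(6)·(3)·(-2)] = 5/6
L_3(3) = (5)·(2)·(-1)/[(8)·(5)·(2)] = -1/8
Sum: 15·(-1/24) + (-6)·(1/3) + (-297)·(5/6) + (-961)·(-1/8) = -130

-130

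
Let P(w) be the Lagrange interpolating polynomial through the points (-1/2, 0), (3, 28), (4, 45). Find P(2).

L_0(2) = (-1)·(-2)/[(-7/2)·(-9/2)] = 8/63
L_1(2) = (5/2)·(-2)/[(7/2)·(-1)] = 10/7
L_2(2) = (5/2)·(-1)/[(9/2)·(1)] = -5/9
Sum: 0 + 28·(10/7) + 45·(-5/9) = 15

15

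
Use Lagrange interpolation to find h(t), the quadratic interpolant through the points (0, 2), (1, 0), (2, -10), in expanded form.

Build the Lagrange basis polynomials:
L_0(t) = (t - 1)(t - 2) / [2] = (1/2)t^2 - (3/2)t + 1
L_1(t) = t(t - 2) / [-1] = -t^2 + 2t
L_2(t) = t(t - 1) / [2] = (1/2)t^2 - (1/2)t
h(t) = 2·L_0 + 0·L_1 + (-10)·L_2
  2·L_0(t) = t^2 - 3t + 2
  0·L_1(t) = 0
  (-10)·L_2(t) = -5t^2 + 5t
Adding term by term: -4t^2 + 2t + 2

h(t) = -4t^2 + 2t + 2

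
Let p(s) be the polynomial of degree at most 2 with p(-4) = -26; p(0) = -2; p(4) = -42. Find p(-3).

Evaluate each Lagrange basis at s = -3:
L_0(-3) = (-3)·(-7)/[(-4)·(-8)] = 21/32
L_1(-3) = (1)·(-7)/[(4)·(-4)] = 7/16
L_2(-3) = (1)·(-3)/[(8)·(4)] = -3/32
Sum: (-26)·(21/32) + (-2)·(7/16) + (-42)·(-3/32) = -14

-14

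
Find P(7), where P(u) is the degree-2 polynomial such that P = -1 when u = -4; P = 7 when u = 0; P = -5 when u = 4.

-217/8

L_0(7) = (7)·(3)/[(-4)·(-8)] = 21/32
L_1(7) = (11)·(3)/[(4)·(-4)] = -33/16
L_2(7) = (11)·(7)/[(8)·(4)] = 77/32
Sum: (-1)·(21/32) + 7·(-33/16) + (-5)·(77/32) = -217/8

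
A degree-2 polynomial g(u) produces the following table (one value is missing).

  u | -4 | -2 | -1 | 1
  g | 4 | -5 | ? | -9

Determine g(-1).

-38/5

The 3 known values determine g uniquely (degree ≤ 2).
Evaluate each Lagrange basis at u = -1:
L_0(-1) = (1)·(-2)/[(-2)·(-5)] = -1/5
L_1(-1) = (3)·(-2)/[(2)·(-3)] = 1
L_2(-1) = (3)·(1)/[(5)·(3)] = 1/5
Sum: 4·(-1/5) + (-5)·(1) + (-9)·(1/5) = -38/5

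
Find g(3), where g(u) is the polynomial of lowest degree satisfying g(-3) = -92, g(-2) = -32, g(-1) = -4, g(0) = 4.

L_0(3) = (5)·(4)·(3)/[(-1)·(-2)·(-3)] = -10
L_1(3) = (6)·(4)·(3)/[(1)·(-1)·(-2)] = 36
L_2(3) = (6)·(5)·(3)/[(2)·(1)·(-1)] = -45
L_3(3) = (6)·(5)·(4)/[(3)·(2)·(1)] = 20
Sum: (-92)·(-10) + (-32)·(36) + (-4)·(-45) + 4·(20) = 28

28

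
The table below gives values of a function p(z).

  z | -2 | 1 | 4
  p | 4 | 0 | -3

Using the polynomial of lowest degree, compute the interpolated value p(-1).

L_0(-1) = (-2)·(-5)/[(-3)·(-6)] = 5/9
L_1(-1) = (1)·(-5)/[(3)·(-3)] = 5/9
L_2(-1) = (1)·(-2)/[(6)·(3)] = -1/9
Sum: 4·(5/9) + 0 + (-3)·(-1/9) = 23/9

23/9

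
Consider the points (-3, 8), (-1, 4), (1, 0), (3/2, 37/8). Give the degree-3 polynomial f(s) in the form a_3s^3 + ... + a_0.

Build the Lagrange basis polynomials:
L_0(s) = (s + 1)(s - 1)(s - 3/2) / [-36] = -(1/36)s^3 + (1/24)s^2 + (1/36)s - 1/24
L_1(s) = (s + 3)(s - 1)(s - 3/2) / [10] = (1/10)s^3 + (1/20)s^2 - (3/5)s + 9/20
L_2(s) = (s + 3)(s + 1)(s - 3/2) / [-4] = -(1/4)s^3 - (5/8)s^2 + (3/4)s + 9/8
L_3(s) = (s + 3)(s + 1)(s - 1) / [45/8] = (8/45)s^3 + (8/15)s^2 - (8/45)s - 8/15
f(s) = 8·L_0 + 4·L_1 + 0·L_2 + (37/8)·L_3
  8·L_0(s) = -(2/9)s^3 + (1/3)s^2 + (2/9)s - 1/3
  4·L_1(s) = (2/5)s^3 + (1/5)s^2 - (12/5)s + 9/5
  0·L_2(s) = 0
  (37/8)·L_3(s) = (37/45)s^3 + (37/15)s^2 - (37/45)s - 37/15
Adding term by term: s^3 + 3s^2 - 3s - 1

f(s) = s^3 + 3s^2 - 3s - 1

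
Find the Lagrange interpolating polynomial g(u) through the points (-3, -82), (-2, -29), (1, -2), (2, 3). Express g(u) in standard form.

Build the Lagrange basis polynomials:
L_0(u) = (u + 2)(u - 1)(u - 2) / [-20] = -(1/20)u^3 + (1/20)u^2 + (1/5)u - 1/5
L_1(u) = (u + 3)(u - 1)(u - 2) / [12] = (1/12)u^3 - (7/12)u + 1/2
L_2(u) = (u + 3)(u + 2)(u - 2) / [-12] = -(1/12)u^3 - (1/4)u^2 + (1/3)u + 1
L_3(u) = (u + 3)(u + 2)(u - 1) / [20] = (1/20)u^3 + (1/5)u^2 + (1/20)u - 3/10
g(u) = (-82)·L_0 + (-29)·L_1 + (-2)·L_2 + 3·L_3
  (-82)·L_0(u) = (41/10)u^3 - (41/10)u^2 - (82/5)u + 82/5
  (-29)·L_1(u) = -(29/12)u^3 + (203/12)u - 29/2
  (-2)·L_2(u) = (1/6)u^3 + (1/2)u^2 - (2/3)u - 2
  3·L_3(u) = (3/20)u^3 + (3/5)u^2 + (3/20)u - 9/10
Adding term by term: 2u^3 - 3u^2 - 1

g(u) = 2u^3 - 3u^2 - 1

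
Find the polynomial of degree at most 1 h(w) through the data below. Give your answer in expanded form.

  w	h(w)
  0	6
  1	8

h(w) = 2w + 6

Build the Lagrange basis polynomials:
L_0(w) = (w - 1) / [-1] = -w + 1
L_1(w) = w / [1] = w
h(w) = 6·L_0 + 8·L_1
  6·L_0(w) = -6w + 6
  8·L_1(w) = 8w
Adding term by term: 2w + 6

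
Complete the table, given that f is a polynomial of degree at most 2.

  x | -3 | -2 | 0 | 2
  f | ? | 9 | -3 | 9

The 3 known values determine f uniquely (degree ≤ 2).
L_0(-3) = (-3)·(-5)/[(-2)·(-4)] = 15/8
L_1(-3) = (-1)·(-5)/[(2)·(-2)] = -5/4
L_2(-3) = (-1)·(-3)/[(4)·(2)] = 3/8
Sum: 9·(15/8) + (-3)·(-5/4) + 9·(3/8) = 24

24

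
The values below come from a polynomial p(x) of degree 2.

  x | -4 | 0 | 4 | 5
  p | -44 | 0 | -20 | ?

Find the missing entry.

The 3 known values determine p uniquely (degree ≤ 2).
L_0(5) = (5)·(1)/[(-4)·(-8)] = 5/32
L_1(5) = (9)·(1)/[(4)·(-4)] = -9/16
L_2(5) = (9)·(5)/[(8)·(4)] = 45/32
Sum: (-44)·(5/32) + 0 + (-20)·(45/32) = -35

-35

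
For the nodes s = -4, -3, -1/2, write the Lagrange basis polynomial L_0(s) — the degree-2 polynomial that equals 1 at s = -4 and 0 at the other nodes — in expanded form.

L_0(s) = (2/7)s^2 + s + 3/7

L_0(s) = (s + 3)(s + 1/2) / [(-1)·(-7/2)]
       = (s^2 + (7/2)s + 3/2) / (7/2)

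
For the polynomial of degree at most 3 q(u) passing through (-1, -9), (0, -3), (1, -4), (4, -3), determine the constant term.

Build the Lagrange basis polynomials:
L_0(u) = u(u - 1)(u - 4) / [-10] = -(1/10)u^3 + (1/2)u^2 - (2/5)u
L_1(u) = (u + 1)(u - 1)(u - 4) / [4] = (1/4)u^3 - u^2 - (1/4)u + 1
L_2(u) = (u + 1)u(u - 4) / [-6] = -(1/6)u^3 + (1/2)u^2 + (2/3)u
L_3(u) = (u + 1)u(u - 1) / [60] = (1/60)u^3 - (1/60)u
q(u) = (-9)·L_0 + (-3)·L_1 + (-4)·L_2 + (-3)·L_3
Only the constant term is needed; take it from each L_i and combine:
(-9)·(0) + (-3)·(1) + (-4)·(0) + (-3)·(0) = -3

-3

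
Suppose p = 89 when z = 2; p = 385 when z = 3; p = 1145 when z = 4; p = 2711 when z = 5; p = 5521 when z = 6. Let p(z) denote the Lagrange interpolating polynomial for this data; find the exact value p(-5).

2441

Evaluate each Lagrange basis at z = -5:
L_0(-5) = (-8)·(-9)·(-10)·(-11)/[(-1)·(-2)·(-3)·(-4)] = 330
L_1(-5) = (-7)·(-9)·(-10)·(-11)/[(1)·(-1)·(-2)·(-3)] = -1155
L_2(-5) = (-7)·(-8)·(-10)·(-11)/[(2)·(1)·(-1)·(-2)] = 1540
L_3(-5) = (-7)·(-8)·(-9)·(-11)/[(3)·(2)·(1)·(-1)] = -924
L_4(-5) = (-7)·(-8)·(-9)·(-10)/[(4)·(3)·(2)·(1)] = 210
Sum: 89·(330) + 385·(-1155) + 1145·(1540) + 2711·(-924) + 5521·(210) = 2441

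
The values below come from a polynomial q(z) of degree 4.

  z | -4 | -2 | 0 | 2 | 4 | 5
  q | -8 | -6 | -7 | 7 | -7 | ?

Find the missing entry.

-6991/128

The 5 known values determine q uniquely (degree ≤ 4).
Evaluate each Lagrange basis at z = 5:
L_0(5) = (7)·(5)·(3)·(1)/[(-2)·(-4)·(-6)·(-8)] = 35/128
L_1(5) = (9)·(5)·(3)·(1)/[(2)·(-2)·(-4)·(-6)] = -45/32
L_2(5) = (9)·(7)·(3)·(1)/[(4)·(2)·(-2)·(-4)] = 189/64
L_3(5) = (9)·(7)·(5)·(1)/[(6)·(4)·(2)·(-2)] = -105/32
L_4(5) = (9)·(7)·(5)·(3)/[(8)·(6)·(4)·(2)] = 315/128
Sum: (-8)·(35/128) + (-6)·(-45/32) + (-7)·(189/64) + 7·(-105/32) + (-7)·(315/128) = -6991/128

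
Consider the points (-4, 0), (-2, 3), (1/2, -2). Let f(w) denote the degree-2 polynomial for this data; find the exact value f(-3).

Using Newton's divided-difference form:
f[-4,-2] = (3 - 0) / (-2 - (-4)) = 3/2
f[-2,1/2] = (-2 - 3) / (1/2 - (-2)) = -2
f[-4,-2,1/2] = (-2 - 3/2) / (1/2 - (-4)) = -7/9
f(-3) = 0 + (3/2)·(1) + (-7/9)·(1)·(-1) = 41/18

41/18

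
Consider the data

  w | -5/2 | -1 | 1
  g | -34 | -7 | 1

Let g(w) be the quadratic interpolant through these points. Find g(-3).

Using Newton's divided-difference form:
g[-5/2,-1] = (-7 - (-34)) / (-1 - (-5/2)) = 18
g[-1,1] = (1 - (-7)) / (1 - (-1)) = 4
g[-5/2,-1,1] = (4 - 18) / (1 - (-5/2)) = -4
g(-3) = -34 + 18·(-1/2) + (-4)·(-1/2)·(-2) = -47

-47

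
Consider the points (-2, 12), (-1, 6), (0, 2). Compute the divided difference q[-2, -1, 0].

1

q[-2,-1] = (6 - 12) / (-1 - (-2)) = -6
q[-1,0] = (2 - 6) / (0 - (-1)) = -4
q[-2,-1,0] = (-4 - (-6)) / (0 - (-2)) = 1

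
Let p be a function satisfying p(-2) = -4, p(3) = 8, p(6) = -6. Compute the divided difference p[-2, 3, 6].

-53/60

p[-2,3] = (8 - (-4)) / (3 - (-2)) = 12/5
p[3,6] = (-6 - 8) / (6 - 3) = -14/3
p[-2,3,6] = (-14/3 - 12/5) / (6 - (-2)) = -53/60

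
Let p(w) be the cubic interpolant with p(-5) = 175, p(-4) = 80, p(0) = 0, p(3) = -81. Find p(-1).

-1

Using Newton's divided-difference form:
p[-5,-4] = (80 - 175) / (-4 - (-5)) = -95
p[-4,0] = (0 - 80) / (0 - (-4)) = -20
p[0,3] = (-81 - 0) / (3 - 0) = -27
p[-5,-4,0] = (-20 - (-95)) / (0 - (-5)) = 15
p[-4,0,3] = (-27 - (-20)) / (3 - (-4)) = -1
p[-5,-4,0,3] = (-1 - 15) / (3 - (-5)) = -2
p(-1) = 175 + (-95)·(4) + 15·(4)·(3) + (-2)·(4)·(3)·(-1) = -1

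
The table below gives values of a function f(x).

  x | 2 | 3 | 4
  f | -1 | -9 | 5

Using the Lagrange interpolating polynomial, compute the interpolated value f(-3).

L_0(-3) = (-6)·(-7)/[(-1)·(-2)] = 21
L_1(-3) = (-5)·(-7)/[(1)·(-1)] = -35
L_2(-3) = (-5)·(-6)/[(2)·(1)] = 15
Sum: (-1)·(21) + (-9)·(-35) + 5·(15) = 369

369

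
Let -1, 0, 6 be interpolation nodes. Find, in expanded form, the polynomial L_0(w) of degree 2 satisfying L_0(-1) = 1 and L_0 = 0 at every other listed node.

L_0(w) = w(w - 6) / [(-1)·(-7)]
       = (w^2 - 6w) / (7)

L_0(w) = (1/7)w^2 - (6/7)w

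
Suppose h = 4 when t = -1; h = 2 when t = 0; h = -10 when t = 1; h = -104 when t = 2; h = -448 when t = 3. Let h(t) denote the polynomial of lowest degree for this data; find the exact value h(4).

-1306

Evaluate each Lagrange basis at t = 4:
L_0(4) = (4)·(3)·(2)·(1)/[(-1)·(-2)·(-3)·(-4)] = 1
L_1(4) = (5)·(3)·(2)·(1)/[(1)·(-1)·(-2)·(-3)] = -5
L_2(4) = (5)·(4)·(2)·(1)/[(2)·(1)·(-1)·(-2)] = 10
L_3(4) = (5)·(4)·(3)·(1)/[(3)·(2)·(1)·(-1)] = -10
L_4(4) = (5)·(4)·(3)·(2)/[(4)·(3)·(2)·(1)] = 5
Sum: 4·(1) + 2·(-5) + (-10)·(10) + (-104)·(-10) + (-448)·(5) = -1306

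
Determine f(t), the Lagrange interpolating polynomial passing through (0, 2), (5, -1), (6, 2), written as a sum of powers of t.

L_0(t) = (t - 5)(t - 6) / [30] = (1/30)t^2 - (11/30)t + 1
L_1(t) = t(t - 6) / [-5] = -(1/5)t^2 + (6/5)t
L_2(t) = t(t - 5) / [6] = (1/6)t^2 - (5/6)t
f(t) = 2·L_0 + (-1)·L_1 + 2·L_2
  2·L_0(t) = (1/15)t^2 - (11/15)t + 2
  (-1)·L_1(t) = (1/5)t^2 - (6/5)t
  2·L_2(t) = (1/3)t^2 - (5/3)t
Adding term by term: (3/5)t^2 - (18/5)t + 2

f(t) = (3/5)t^2 - (18/5)t + 2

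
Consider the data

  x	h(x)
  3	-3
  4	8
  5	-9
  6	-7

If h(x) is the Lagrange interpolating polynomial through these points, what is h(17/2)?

6233/16

Evaluate each Lagrange basis at x = 17/2:
L_0(17/2) = (9/2)·(7/2)·(5/2)/[(-1)·(-2)·(-3)] = -105/16
L_1(17/2) = (11/2)·(7/2)·(5/2)/[(1)·(-1)·(-2)] = 385/16
L_2(17/2) = (11/2)·(9/2)·(5/2)/[(2)·(1)·(-1)] = -495/16
L_3(17/2) = (11/2)·(9/2)·(7/2)/[(3)·(2)·(1)] = 231/16
Sum: (-3)·(-105/16) + 8·(385/16) + (-9)·(-495/16) + (-7)·(231/16) = 6233/16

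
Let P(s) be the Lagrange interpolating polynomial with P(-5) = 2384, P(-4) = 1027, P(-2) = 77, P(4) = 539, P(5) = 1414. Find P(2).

25

Evaluate each Lagrange basis at s = 2:
L_0(2) = (6)·(4)·(-2)·(-3)/[(-1)·(-3)·(-9)·(-10)] = 8/15
L_1(2) = (7)·(4)·(-2)·(-3)/[(1)·(-2)·(-8)·(-9)] = -7/6
L_2(2) = (7)·(6)·(-2)·(-3)/[(3)·(2)·(-6)·(-7)] = 1
L_3(2) = (7)·(6)·(4)·(-3)/[(9)·(8)·(6)·(-1)] = 7/6
L_4(2) = (7)·(6)·(4)·(-2)/[(10)·(9)·(7)·(1)] = -8/15
Sum: 2384·(8/15) + 1027·(-7/6) + 77·(1) + 539·(7/6) + 1414·(-8/15) = 25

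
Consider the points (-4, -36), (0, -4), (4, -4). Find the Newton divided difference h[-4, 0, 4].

-1

h[-4,0] = (-4 - (-36)) / (0 - (-4)) = 8
h[0,4] = (-4 - (-4)) / (4 - 0) = 0
h[-4,0,4] = (0 - 8) / (4 - (-4)) = -1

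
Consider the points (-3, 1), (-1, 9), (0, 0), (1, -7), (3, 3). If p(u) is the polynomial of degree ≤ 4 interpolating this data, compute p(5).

155/3

L_0(5) = (6)·(5)·(4)·(2)/[(-2)·(-3)·(-4)·(-6)] = 5/3
L_1(5) = (8)·(5)·(4)·(2)/[(2)·(-1)·(-2)·(-4)] = -20
L_2(5) = (8)·(6)·(4)·(2)/[(3)·(1)·(-1)·(-3)] = 128/3
L_3(5) = (8)·(6)·(5)·(2)/[(4)·(2)·(1)·(-2)] = -30
L_4(5) = (8)·(6)·(5)·(4)/[(6)·(4)·(3)·(2)] = 20/3
Sum: 1·(5/3) + 9·(-20) + 0 + (-7)·(-30) + 3·(20/3) = 155/3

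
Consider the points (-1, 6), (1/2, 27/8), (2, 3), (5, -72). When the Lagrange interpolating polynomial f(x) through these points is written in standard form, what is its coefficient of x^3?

-1

Build the Lagrange basis polynomials:
L_0(x) = (x - 1/2)(x - 2)(x - 5) / [-27] = -(1/27)x^3 + (5/18)x^2 - (1/2)x + 5/27
L_1(x) = (x + 1)(x - 2)(x - 5) / [81/8] = (8/81)x^3 - (16/27)x^2 + (8/27)x + 80/81
L_2(x) = (x + 1)(x - 1/2)(x - 5) / [-27/2] = -(2/27)x^3 + (1/3)x^2 + (2/9)x - 5/27
L_3(x) = (x + 1)(x - 1/2)(x - 2) / [81] = (1/81)x^3 - (1/54)x^2 - (1/54)x + 1/81
f(x) = 6·L_0 + (27/8)·L_1 + 3·L_2 + (-72)·L_3
Only the coefficient of x^3 is needed; take it from each L_i and combine:
6·(-1/27) + (27/8)·(8/81) + 3·(-2/27) + (-72)·(1/81) = -1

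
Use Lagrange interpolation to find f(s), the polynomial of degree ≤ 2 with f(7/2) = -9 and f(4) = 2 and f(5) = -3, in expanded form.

f(s) = -18s^2 + 157s - 338

L_0(s) = (s - 4)(s - 5) / [3/4] = (4/3)s^2 - 12s + 80/3
L_1(s) = (s - 7/2)(s - 5) / [-1/2] = -2s^2 + 17s - 35
L_2(s) = (s - 7/2)(s - 4) / [3/2] = (2/3)s^2 - 5s + 28/3
f(s) = (-9)·L_0 + 2·L_1 + (-3)·L_2
  (-9)·L_0(s) = -12s^2 + 108s - 240
  2·L_1(s) = -4s^2 + 34s - 70
  (-3)·L_2(s) = -2s^2 + 15s - 28
Adding term by term: -18s^2 + 157s - 338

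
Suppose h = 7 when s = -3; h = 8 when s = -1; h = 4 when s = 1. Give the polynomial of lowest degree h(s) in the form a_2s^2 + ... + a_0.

Build the Lagrange basis polynomials:
L_0(s) = (s + 1)(s - 1) / [8] = (1/8)s^2 - 1/8
L_1(s) = (s + 3)(s - 1) / [-4] = -(1/4)s^2 - (1/2)s + 3/4
L_2(s) = (s + 3)(s + 1) / [8] = (1/8)s^2 + (1/2)s + 3/8
h(s) = 7·L_0 + 8·L_1 + 4·L_2
  7·L_0(s) = (7/8)s^2 - 7/8
  8·L_1(s) = -2s^2 - 4s + 6
  4·L_2(s) = (1/2)s^2 + 2s + 3/2
Adding term by term: -(5/8)s^2 - 2s + 53/8

h(s) = -(5/8)s^2 - 2s + 53/8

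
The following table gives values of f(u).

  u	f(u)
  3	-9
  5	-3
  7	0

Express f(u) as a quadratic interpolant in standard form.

Build the Lagrange basis polynomials:
L_0(u) = (u - 5)(u - 7) / [8] = (1/8)u^2 - (3/2)u + 35/8
L_1(u) = (u - 3)(u - 7) / [-4] = -(1/4)u^2 + (5/2)u - 21/4
L_2(u) = (u - 3)(u - 5) / [8] = (1/8)u^2 - u + 15/8
f(u) = (-9)·L_0 + (-3)·L_1 + 0·L_2
  (-9)·L_0(u) = -(9/8)u^2 + (27/2)u - 315/8
  (-3)·L_1(u) = (3/4)u^2 - (15/2)u + 63/4
  0·L_2(u) = 0
Adding term by term: -(3/8)u^2 + 6u - 189/8

f(u) = -(3/8)u^2 + 6u - 189/8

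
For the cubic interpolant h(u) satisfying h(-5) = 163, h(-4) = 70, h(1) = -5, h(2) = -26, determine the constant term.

Build the Lagrange basis polynomials:
L_0(u) = (u + 4)(u - 1)(u - 2) / [-42] = -(1/42)u^3 - (1/42)u^2 + (5/21)u - 4/21
L_1(u) = (u + 5)(u - 1)(u - 2) / [30] = (1/30)u^3 + (1/15)u^2 - (13/30)u + 1/3
L_2(u) = (u + 5)(u + 4)(u - 2) / [-30] = -(1/30)u^3 - (7/30)u^2 - (1/15)u + 4/3
L_3(u) = (u + 5)(u + 4)(u - 1) / [42] = (1/42)u^3 + (4/21)u^2 + (11/42)u - 10/21
h(u) = 163·L_0 + 70·L_1 + (-5)·L_2 + (-26)·L_3
Only the constant term is needed; take it from each L_i and combine:
163·(-4/21) + 70·(1/3) + (-5)·(4/3) + (-26)·(-10/21) = -2

-2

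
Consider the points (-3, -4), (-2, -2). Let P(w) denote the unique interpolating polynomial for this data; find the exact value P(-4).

L_0(-4) = (-2)/[(-1)] = 2
L_1(-4) = (-1)/[(1)] = -1
Sum: (-4)·(2) + (-2)·(-1) = -6

-6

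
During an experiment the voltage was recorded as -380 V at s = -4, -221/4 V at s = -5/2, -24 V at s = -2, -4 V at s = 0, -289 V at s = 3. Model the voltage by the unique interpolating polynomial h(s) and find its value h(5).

Using Newton's divided-difference form:
h[-4,-5/2] = (-221/4 - (-380)) / (-5/2 - (-4)) = 433/2
h[-5/2,-2] = (-24 - (-221/4)) / (-2 - (-5/2)) = 125/2
h[-2,0] = (-4 - (-24)) / (0 - (-2)) = 10
h[0,3] = (-289 - (-4)) / (3 - 0) = -95
h[-4,-5/2,-2] = (125/2 - 433/2) / (-2 - (-4)) = -77
h[-5/2,-2,0] = (10 - 125/2) / (0 - (-5/2)) = -21
h[-2,0,3] = (-95 - 10) / (3 - (-2)) = -21
h[-4,-5/2,-2,0] = (-21 - (-77)) / (0 - (-4)) = 14
h[-5/2,-2,0,3] = (-21 - (-21)) / (3 - (-5/2)) = 0
h[-4,-5/2,-2,0,3] = (0 - 14) / (3 - (-4)) = -2
h(5) = -380 + (433/2)·(9) + (-77)·(9)·(15/2) + 14·(9)·(15/2)·(7) + (-2)·(9)·(15/2)·(7)·(5) = -1739

-1739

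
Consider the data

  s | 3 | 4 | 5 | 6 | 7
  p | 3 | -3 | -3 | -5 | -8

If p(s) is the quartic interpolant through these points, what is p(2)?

32

L_0(2) = (-2)·(-3)·(-4)·(-5)/[(-1)·(-2)·(-3)·(-4)] = 5
L_1(2) = (-1)·(-3)·(-4)·(-5)/[(1)·(-1)·(-2)·(-3)] = -10
L_2(2) = (-1)·(-2)·(-4)·(-5)/[(2)·(1)·(-1)·(-2)] = 10
L_3(2) = (-1)·(-2)·(-3)·(-5)/[(3)·(2)·(1)·(-1)] = -5
L_4(2) = (-1)·(-2)·(-3)·(-4)/[(4)·(3)·(2)·(1)] = 1
Sum: 3·(5) + (-3)·(-10) + (-3)·(10) + (-5)·(-5) + (-8)·(1) = 32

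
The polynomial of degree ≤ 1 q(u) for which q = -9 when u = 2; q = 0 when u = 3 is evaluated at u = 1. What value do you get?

Evaluate each Lagrange basis at u = 1:
L_0(1) = (-2)/[(-1)] = 2
L_1(1) = (-1)/[(1)] = -1
Sum: (-9)·(2) + 0 = -18

-18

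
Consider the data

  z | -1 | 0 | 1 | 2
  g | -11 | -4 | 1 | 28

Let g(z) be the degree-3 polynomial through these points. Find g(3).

101

Evaluate each Lagrange basis at z = 3:
L_0(3) = (3)·(2)·(1)/[(-1)·(-2)·(-3)] = -1
L_1(3) = (4)·(2)·(1)/[(1)·(-1)·(-2)] = 4
L_2(3) = (4)·(3)·(1)/[(2)·(1)·(-1)] = -6
L_3(3) = (4)·(3)·(2)/[(3)·(2)·(1)] = 4
Sum: (-11)·(-1) + (-4)·(4) + 1·(-6) + 28·(4) = 101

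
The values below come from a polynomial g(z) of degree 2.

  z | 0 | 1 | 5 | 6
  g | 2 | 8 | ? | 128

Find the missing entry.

92

The 3 known values determine g uniquely (degree ≤ 2).
L_0(5) = (4)·(-1)/[(-1)·(-6)] = -2/3
L_1(5) = (5)·(-1)/[(1)·(-5)] = 1
L_2(5) = (5)·(4)/[(6)·(5)] = 2/3
Sum: 2·(-2/3) + 8·(1) + 128·(2/3) = 92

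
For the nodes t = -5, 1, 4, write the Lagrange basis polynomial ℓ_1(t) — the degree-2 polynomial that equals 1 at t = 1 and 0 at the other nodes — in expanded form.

ℓ_1(t) = (t + 5)(t - 4) / [(6)·(-3)]
       = (t^2 + t - 20) / (-18)

ℓ_1(t) = -(1/18)t^2 - (1/18)t + 10/9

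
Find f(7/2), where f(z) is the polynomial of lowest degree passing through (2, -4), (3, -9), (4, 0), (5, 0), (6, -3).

-529/128

Evaluate each Lagrange basis at z = 7/2:
L_0(7/2) = (1/2)·(-1/2)·(-3/2)·(-5/2)/[(-1)·(-2)·(-3)·(-4)] = -5/128
L_1(7/2) = (3/2)·(-1/2)·(-3/2)·(-5/2)/[(1)·(-1)·(-2)·(-3)] = 15/32
L_2(7/2) = (3/2)·(1/2)·(-3/2)·(-5/2)/[(2)·(1)·(-1)·(-2)] = 45/64
L_3(7/2) = (3/2)·(1/2)·(-1/2)·(-5/2)/[(3)·(2)·(1)·(-1)] = -5/32
L_4(7/2) = (3/2)·(1/2)·(-1/2)·(-3/2)/[(4)·(3)·(2)·(1)] = 3/128
Sum: (-4)·(-5/128) + (-9)·(15/32) + 0 + 0 + (-3)·(3/128) = -529/128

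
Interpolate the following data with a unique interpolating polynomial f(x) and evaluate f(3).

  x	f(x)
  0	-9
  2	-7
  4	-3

Using Newton's divided-difference form:
f[0,2] = (-7 - (-9)) / (2 - 0) = 1
f[2,4] = (-3 - (-7)) / (4 - 2) = 2
f[0,2,4] = (2 - 1) / (4 - 0) = 1/4
f(3) = -9 + 1·(3) + (1/4)·(3)·(1) = -21/4

-21/4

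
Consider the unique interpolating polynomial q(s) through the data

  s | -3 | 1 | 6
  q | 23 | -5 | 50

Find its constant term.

Build the Lagrange basis polynomials:
L_0(s) = (s - 1)(s - 6) / [36] = (1/36)s^2 - (7/36)s + 1/6
L_1(s) = (s + 3)(s - 6) / [-20] = -(1/20)s^2 + (3/20)s + 9/10
L_2(s) = (s + 3)(s - 1) / [45] = (1/45)s^2 + (2/45)s - 1/15
q(s) = 23·L_0 + (-5)·L_1 + 50·L_2
Only the constant term is needed; take it from each L_i and combine:
23·(1/6) + (-5)·(9/10) + 50·(-1/15) = -4

-4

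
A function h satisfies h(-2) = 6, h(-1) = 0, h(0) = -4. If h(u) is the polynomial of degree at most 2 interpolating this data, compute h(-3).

Evaluate each Lagrange basis at u = -3:
L_0(-3) = (-2)·(-3)/[(-1)·(-2)] = 3
L_1(-3) = (-1)·(-3)/[(1)·(-1)] = -3
L_2(-3) = (-1)·(-2)/[(2)·(1)] = 1
Sum: 6·(3) + 0 + (-4)·(1) = 14

14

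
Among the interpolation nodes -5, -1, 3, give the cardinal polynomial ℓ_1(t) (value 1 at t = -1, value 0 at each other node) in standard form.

ℓ_1(t) = (t + 5)(t - 3) / [(4)·(-4)]
       = (t^2 + 2t - 15) / (-16)

ℓ_1(t) = -(1/16)t^2 - (1/8)t + 15/16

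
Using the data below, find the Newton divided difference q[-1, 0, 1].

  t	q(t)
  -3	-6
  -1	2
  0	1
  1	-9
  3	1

-9/2

q[-1,0] = (1 - 2) / (0 - (-1)) = -1
q[0,1] = (-9 - 1) / (1 - 0) = -10
q[-1,0,1] = (-10 - (-1)) / (1 - (-1)) = -9/2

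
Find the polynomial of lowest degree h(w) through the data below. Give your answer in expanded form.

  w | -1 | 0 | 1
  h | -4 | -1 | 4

L_0(w) = w(w - 1) / [2] = (1/2)w^2 - (1/2)w
L_1(w) = (w + 1)(w - 1) / [-1] = -w^2 + 1
L_2(w) = (w + 1)w / [2] = (1/2)w^2 + (1/2)w
h(w) = (-4)·L_0 + (-1)·L_1 + 4·L_2
  (-4)·L_0(w) = -2w^2 + 2w
  (-1)·L_1(w) = w^2 - 1
  4·L_2(w) = 2w^2 + 2w
Adding term by term: w^2 + 4w - 1

h(w) = w^2 + 4w - 1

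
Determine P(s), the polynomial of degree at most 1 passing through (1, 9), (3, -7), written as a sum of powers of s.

P(s) = -8s + 17

L_0(s) = (s - 3) / [-2] = -(1/2)s + 3/2
L_1(s) = (s - 1) / [2] = (1/2)s - 1/2
P(s) = 9·L_0 + (-7)·L_1
  9·L_0(s) = -(9/2)s + 27/2
  (-7)·L_1(s) = -(7/2)s + 7/2
Adding term by term: -8s + 17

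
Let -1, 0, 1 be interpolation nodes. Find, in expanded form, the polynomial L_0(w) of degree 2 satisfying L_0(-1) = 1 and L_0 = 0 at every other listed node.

L_0(w) = (1/2)w^2 - (1/2)w

L_0(w) = w(w - 1) / [(-1)·(-2)]
       = (w^2 - w) / (2)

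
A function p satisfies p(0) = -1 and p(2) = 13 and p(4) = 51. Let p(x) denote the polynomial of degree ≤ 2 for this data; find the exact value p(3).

29

Evaluate each Lagrange basis at x = 3:
L_0(3) = (1)·(-1)/[(-2)·(-4)] = -1/8
L_1(3) = (3)·(-1)/[(2)·(-2)] = 3/4
L_2(3) = (3)·(1)/[(4)·(2)] = 3/8
Sum: (-1)·(-1/8) + 13·(3/4) + 51·(3/8) = 29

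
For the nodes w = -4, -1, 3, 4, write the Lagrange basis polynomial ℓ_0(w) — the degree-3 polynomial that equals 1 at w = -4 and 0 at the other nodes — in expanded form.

ℓ_0(w) = -(1/168)w^3 + (1/28)w^2 - (5/168)w - 1/14

ℓ_0(w) = (w + 1)(w - 3)(w - 4) / [(-3)·(-7)·(-8)]
       = (w^3 - 6w^2 + 5w + 12) / (-168)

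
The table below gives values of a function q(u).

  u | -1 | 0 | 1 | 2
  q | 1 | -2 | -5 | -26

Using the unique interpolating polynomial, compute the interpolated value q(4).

L_0(4) = (4)·(3)·(2)/[(-1)·(-2)·(-3)] = -4
L_1(4) = (5)·(3)·(2)/[(1)·(-1)·(-2)] = 15
L_2(4) = (5)·(4)·(2)/[(2)·(1)·(-1)] = -20
L_3(4) = (5)·(4)·(3)/[(3)·(2)·(1)] = 10
Sum: 1·(-4) + (-2)·(15) + (-5)·(-20) + (-26)·(10) = -194

-194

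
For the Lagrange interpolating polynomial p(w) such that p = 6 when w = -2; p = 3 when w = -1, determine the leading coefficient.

The leading coefficient equals the top divided difference p[-2,-1].
p[-2,-1] = (3 - 6) / (-1 - (-2)) = -3

-3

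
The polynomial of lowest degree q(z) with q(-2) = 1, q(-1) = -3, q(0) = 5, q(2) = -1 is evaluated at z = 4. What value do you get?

L_0(4) = (5)·(4)·(2)/[(-1)·(-2)·(-4)] = -5
L_1(4) = (6)·(4)·(2)/[(1)·(-1)·(-3)] = 16
L_2(4) = (6)·(5)·(2)/[(2)·(1)·(-2)] = -15
L_3(4) = (6)·(5)·(4)/[(4)·(3)·(2)] = 5
Sum: 1·(-5) + (-3)·(16) + 5·(-15) + (-1)·(5) = -133

-133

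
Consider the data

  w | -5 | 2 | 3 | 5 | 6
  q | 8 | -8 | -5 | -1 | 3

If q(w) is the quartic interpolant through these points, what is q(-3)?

L_0(-3) = (-5)·(-6)·(-8)·(-9)/[(-7)·(-8)·(-10)·(-11)] = 27/77
L_1(-3) = (2)·(-6)·(-8)·(-9)/[(7)·(-1)·(-3)·(-4)] = 72/7
L_2(-3) = (2)·(-5)·(-8)·(-9)/[(8)·(1)·(-2)·(-3)] = -15
L_3(-3) = (2)·(-5)·(-6)·(-9)/[(10)·(3)·(2)·(-1)] = 9
L_4(-3) = (2)·(-5)·(-6)·(-8)/[(11)·(4)·(3)·(1)] = -40/11
Sum: 8·(27/77) + (-8)·(72/7) + (-5)·(-15) + (-1)·(9) + 3·(-40/11) = -1878/77

-1878/77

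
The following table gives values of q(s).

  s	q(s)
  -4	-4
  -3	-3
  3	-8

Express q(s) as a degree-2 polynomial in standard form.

Newton's divided differences:
q[-4,-3] = (-3 - (-4)) / (-3 - (-4)) = 1
q[-3,3] = (-8 - (-3)) / (3 - (-3)) = -5/6
q[-4,-3,3] = (-5/6 - 1) / (3 - (-4)) = -11/42
q(s) = -4 + 1·(s + 4) + (-11/42)·(s + 4)(s + 3)
Expanding: q(s) = -(11/42)s^2 - (5/6)s - 22/7

q(s) = -(11/42)s^2 - (5/6)s - 22/7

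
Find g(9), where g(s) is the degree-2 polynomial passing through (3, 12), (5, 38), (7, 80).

L_0(9) = (4)·(2)/[(-2)·(-4)] = 1
L_1(9) = (6)·(2)/[(2)·(-2)] = -3
L_2(9) = (6)·(4)/[(4)·(2)] = 3
Sum: 12·(1) + 38·(-3) + 80·(3) = 138

138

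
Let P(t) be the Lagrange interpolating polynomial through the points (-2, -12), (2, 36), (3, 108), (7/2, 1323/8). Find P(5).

Evaluate each Lagrange basis at t = 5:
L_0(5) = (3)·(2)·(3/2)/[(-4)·(-5)·(-11/2)] = -9/110
L_1(5) = (7)·(2)·(3/2)/[(4)·(-1)·(-3/2)] = 7/2
L_2(5) = (7)·(3)·(3/2)/[(5)·(1)·(-1/2)] = -63/5
L_3(5) = (7)·(3)·(2)/[(11/2)·(3/2)·(1/2)] = 112/11
Sum: (-12)·(-9/110) + 36·(7/2) + 108·(-63/5) + 1323/8·(112/11) = 450

450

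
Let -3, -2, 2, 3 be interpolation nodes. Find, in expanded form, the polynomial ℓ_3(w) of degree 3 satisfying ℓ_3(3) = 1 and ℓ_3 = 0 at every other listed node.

ℓ_3(w) = (1/30)w^3 + (1/10)w^2 - (2/15)w - 2/5

ℓ_3(w) = (w + 3)(w + 2)(w - 2) / [(6)·(5)·(1)]
       = (w^3 + 3w^2 - 4w - 12) / (30)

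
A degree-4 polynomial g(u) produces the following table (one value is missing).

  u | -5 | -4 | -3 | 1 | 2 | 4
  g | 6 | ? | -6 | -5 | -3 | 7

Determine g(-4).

The 5 known values determine g uniquely (degree ≤ 4).
Evaluate each Lagrange basis at u = -4:
L_0(-4) = (-1)·(-5)·(-6)·(-8)/[(-2)·(-6)·(-7)·(-9)] = 20/63
L_1(-4) = (1)·(-5)·(-6)·(-8)/[(2)·(-4)·(-5)·(-7)] = 6/7
L_2(-4) = (1)·(-1)·(-6)·(-8)/[(6)·(4)·(-1)·(-3)] = -2/3
L_3(-4) = (1)·(-1)·(-5)·(-8)/[(7)·(5)·(1)·(-2)] = 4/7
L_4(-4) = (1)·(-1)·(-5)·(-6)/[(9)·(7)·(3)·(2)] = -5/63
Sum: 6·(20/63) + (-6)·(6/7) + (-5)·(-2/3) + (-3)·(4/7) + 7·(-5/63) = -137/63

-137/63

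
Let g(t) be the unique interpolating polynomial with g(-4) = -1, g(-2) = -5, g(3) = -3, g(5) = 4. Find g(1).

Using Newton's divided-difference form:
g[-4,-2] = (-5 - (-1)) / (-2 - (-4)) = -2
g[-2,3] = (-3 - (-5)) / (3 - (-2)) = 2/5
g[3,5] = (4 - (-3)) / (5 - 3) = 7/2
g[-4,-2,3] = (2/5 - (-2)) / (3 - (-4)) = 12/35
g[-2,3,5] = (7/2 - 2/5) / (5 - (-2)) = 31/70
g[-4,-2,3,5] = (31/70 - 12/35) / (5 - (-4)) = 1/90
g(1) = -1 + (-2)·(5) + (12/35)·(5)·(3) + (1/90)·(5)·(3)·(-2) = -130/21

-130/21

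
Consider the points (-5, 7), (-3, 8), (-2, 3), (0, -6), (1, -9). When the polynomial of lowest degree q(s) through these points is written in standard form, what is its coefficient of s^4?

-19/360

Build the Lagrange basis polynomials:
L_0(s) = (s + 3)(s + 2)s(s - 1) / [180] = (1/180)s^4 + (1/45)s^3 + (1/180)s^2 - (1/30)s
L_1(s) = (s + 5)(s + 2)s(s - 1) / [-24] = -(1/24)s^4 - (1/4)s^3 - (1/8)s^2 + (5/12)s
L_2(s) = (s + 5)(s + 3)s(s - 1) / [18] = (1/18)s^4 + (7/18)s^3 + (7/18)s^2 - (5/6)s
L_3(s) = (s + 5)(s + 3)(s + 2)(s - 1) / [-30] = -(1/30)s^4 - (3/10)s^3 - (7/10)s^2 + (1/30)s + 1
L_4(s) = (s + 5)(s + 3)(s + 2)s / [72] = (1/72)s^4 + (5/36)s^3 + (31/72)s^2 + (5/12)s
q(s) = 7·L_0 + 8·L_1 + 3·L_2 + (-6)·L_3 + (-9)·L_4
Only the coefficient of s^4 is needed; take it from each L_i and combine:
7·(1/180) + 8·(-1/24) + 3·(1/18) + (-6)·(-1/30) + (-9)·(1/72) = -19/360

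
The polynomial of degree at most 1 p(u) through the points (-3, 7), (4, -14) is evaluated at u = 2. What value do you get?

L_0(2) = (-2)/[(-7)] = 2/7
L_1(2) = (5)/[(7)] = 5/7
Sum: 7·(2/7) + (-14)·(5/7) = -8

-8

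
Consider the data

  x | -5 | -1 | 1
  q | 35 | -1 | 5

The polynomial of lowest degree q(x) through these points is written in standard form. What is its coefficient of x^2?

2

Build the Lagrange basis polynomials:
L_0(x) = (x + 1)(x - 1) / [24] = (1/24)x^2 - 1/24
L_1(x) = (x + 5)(x - 1) / [-8] = -(1/8)x^2 - (1/2)x + 5/8
L_2(x) = (x + 5)(x + 1) / [12] = (1/12)x^2 + (1/2)x + 5/12
q(x) = 35·L_0 + (-1)·L_1 + 5·L_2
Only the coefficient of x^2 is needed; take it from each L_i and combine:
35·(1/24) + (-1)·(-1/8) + 5·(1/12) = 2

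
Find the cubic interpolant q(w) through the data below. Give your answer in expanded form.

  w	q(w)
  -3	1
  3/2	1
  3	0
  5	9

q(w) = (25/126)w^3 - (103/252)w^2 - (41/21)w + 117/28

Newton's divided differences:
q[-3,3/2] = (1 - 1) / (3/2 - (-3)) = 0
q[3/2,3] = (0 - 1) / (3 - 3/2) = -2/3
q[3,5] = (9 - 0) / (5 - 3) = 9/2
q[-3,3/2,3] = (-2/3 - 0) / (3 - (-3)) = -1/9
q[3/2,3,5] = (9/2 - (-2/3)) / (5 - 3/2) = 31/21
q[-3,3/2,3,5] = (31/21 - (-1/9)) / (5 - (-3)) = 25/126
q(w) = 1 + (-1/9)·(w + 3)(w - 3/2) + (25/126)·(w + 3)(w - 3/2)(w - 3)
Expanding: q(w) = (25/126)w^3 - (103/252)w^2 - (41/21)w + 117/28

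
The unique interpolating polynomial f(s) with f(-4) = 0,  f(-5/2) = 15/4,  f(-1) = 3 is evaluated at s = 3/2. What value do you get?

Evaluate each Lagrange basis at s = 3/2:
L_0(3/2) = (4)·(5/2)/[(-3/2)·(-3)] = 20/9
L_1(3/2) = (11/2)·(5/2)/[(3/2)·(-3/2)] = -55/9
L_2(3/2) = (11/2)·(4)/[(3)·(3/2)] = 44/9
Sum: 0 + 15/4·(-55/9) + 3·(44/9) = -33/4

-33/4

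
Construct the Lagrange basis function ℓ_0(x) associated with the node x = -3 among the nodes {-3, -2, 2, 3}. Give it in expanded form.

ℓ_0(x) = (x + 2)(x - 2)(x - 3) / [(-1)·(-5)·(-6)]
       = (x^3 - 3x^2 - 4x + 12) / (-30)

ℓ_0(x) = -(1/30)x^3 + (1/10)x^2 + (2/15)x - 2/5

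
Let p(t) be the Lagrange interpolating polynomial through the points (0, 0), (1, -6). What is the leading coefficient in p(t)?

-6

L_0(t) = (t - 1) / [-1] = -t + 1
L_1(t) = t / [1] = t
p(t) = 0·L_0 + (-6)·L_1
Only the coefficient of t is needed; take it from each L_i and combine:
0·(-1) + (-6)·(1) = -6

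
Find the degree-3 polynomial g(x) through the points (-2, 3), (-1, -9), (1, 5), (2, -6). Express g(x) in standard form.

g(x) = -(37/12)x^3 + (1/6)x^2 + (121/12)x - 13/6

L_0(x) = (x + 1)(x - 1)(x - 2) / [-12] = -(1/12)x^3 + (1/6)x^2 + (1/12)x - 1/6
L_1(x) = (x + 2)(x - 1)(x - 2) / [6] = (1/6)x^3 - (1/6)x^2 - (2/3)x + 2/3
L_2(x) = (x + 2)(x + 1)(x - 2) / [-6] = -(1/6)x^3 - (1/6)x^2 + (2/3)x + 2/3
L_3(x) = (x + 2)(x + 1)(x - 1) / [12] = (1/12)x^3 + (1/6)x^2 - (1/12)x - 1/6
g(x) = 3·L_0 + (-9)·L_1 + 5·L_2 + (-6)·L_3
  3·L_0(x) = -(1/4)x^3 + (1/2)x^2 + (1/4)x - 1/2
  (-9)·L_1(x) = -(3/2)x^3 + (3/2)x^2 + 6x - 6
  5·L_2(x) = -(5/6)x^3 - (5/6)x^2 + (10/3)x + 10/3
  (-6)·L_3(x) = -(1/2)x^3 - x^2 + (1/2)x + 1
Adding term by term: -(37/12)x^3 + (1/6)x^2 + (121/12)x - 13/6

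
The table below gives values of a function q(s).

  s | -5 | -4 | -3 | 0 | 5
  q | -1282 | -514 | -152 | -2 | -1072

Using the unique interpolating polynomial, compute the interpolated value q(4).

-418

Evaluate each Lagrange basis at s = 4:
L_0(4) = (8)·(7)·(4)·(-1)/[(-1)·(-2)·(-5)·(-10)] = -56/25
L_1(4) = (9)·(7)·(4)·(-1)/[(1)·(-1)·(-4)·(-9)] = 7
L_2(4) = (9)·(8)·(4)·(-1)/[(2)·(1)·(-3)·(-8)] = -6
L_3(4) = (9)·(8)·(7)·(-1)/[(5)·(4)·(3)·(-5)] = 42/25
L_4(4) = (9)·(8)·(7)·(4)/[(10)·(9)·(8)·(5)] = 14/25
Sum: (-1282)·(-56/25) + (-514)·(7) + (-152)·(-6) + (-2)·(42/25) + (-1072)·(14/25) = -418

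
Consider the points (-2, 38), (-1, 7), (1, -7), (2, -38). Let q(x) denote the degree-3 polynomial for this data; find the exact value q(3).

Using Newton's divided-difference form:
q[-2,-1] = (7 - 38) / (-1 - (-2)) = -31
q[-1,1] = (-7 - 7) / (1 - (-1)) = -7
q[1,2] = (-38 - (-7)) / (2 - 1) = -31
q[-2,-1,1] = (-7 - (-31)) / (1 - (-2)) = 8
q[-1,1,2] = (-31 - (-7)) / (2 - (-1)) = -8
q[-2,-1,1,2] = (-8 - 8) / (2 - (-2)) = -4
q(3) = 38 + (-31)·(5) + 8·(5)·(4) + (-4)·(5)·(4)·(2) = -117

-117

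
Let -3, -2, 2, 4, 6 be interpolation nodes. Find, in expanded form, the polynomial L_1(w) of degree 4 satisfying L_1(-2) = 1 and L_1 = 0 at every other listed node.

L_1(w) = (w + 3)(w - 2)(w - 4)(w - 6) / [(1)·(-4)·(-6)·(-8)]
       = (w^4 - 9w^3 + 8w^2 + 84w - 144) / (-192)

L_1(w) = -(1/192)w^4 + (3/64)w^3 - (1/24)w^2 - (7/16)w + 3/4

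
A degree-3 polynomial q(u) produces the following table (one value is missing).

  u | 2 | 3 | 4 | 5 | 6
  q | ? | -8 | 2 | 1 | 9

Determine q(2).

The 4 known values determine q uniquely (degree ≤ 3).
Evaluate each Lagrange basis at u = 2:
L_0(2) = (-2)·(-3)·(-4)/[(-1)·(-2)·(-3)] = 4
L_1(2) = (-1)·(-3)·(-4)/[(1)·(-1)·(-2)] = -6
L_2(2) = (-1)·(-2)·(-4)/[(2)·(1)·(-1)] = 4
L_3(2) = (-1)·(-2)·(-3)/[(3)·(2)·(1)] = -1
Sum: (-8)·(4) + 2·(-6) + 1·(4) + 9·(-1) = -49

-49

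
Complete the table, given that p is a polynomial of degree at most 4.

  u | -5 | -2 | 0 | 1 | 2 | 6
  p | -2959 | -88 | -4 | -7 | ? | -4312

-40

The 5 known values determine p uniquely (degree ≤ 4).
L_0(2) = (4)·(2)·(1)·(-4)/[(-3)·(-5)·(-6)·(-11)] = -16/495
L_1(2) = (7)·(2)·(1)·(-4)/[(3)·(-2)·(-3)·(-8)] = 7/18
L_2(2) = (7)·(4)·(1)·(-4)/[(5)·(2)·(-1)·(-6)] = -28/15
L_3(2) = (7)·(4)·(2)·(-4)/[(6)·(3)·(1)·(-5)] = 112/45
L_4(2) = (7)·(4)·(2)·(1)/[(11)·(8)·(6)·(5)] = 7/330
Sum: (-2959)·(-16/495) + (-88)·(7/18) + (-4)·(-28/15) + (-7)·(112/45) + (-4312)·(7/330) = -40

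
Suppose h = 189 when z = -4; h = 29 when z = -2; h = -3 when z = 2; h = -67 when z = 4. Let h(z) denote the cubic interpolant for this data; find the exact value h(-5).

Using Newton's divided-difference form:
h[-4,-2] = (29 - 189) / (-2 - (-4)) = -80
h[-2,2] = (-3 - 29) / (2 - (-2)) = -8
h[2,4] = (-67 - (-3)) / (4 - 2) = -32
h[-4,-2,2] = (-8 - (-80)) / (2 - (-4)) = 12
h[-2,2,4] = (-32 - (-8)) / (4 - (-2)) = -4
h[-4,-2,2,4] = (-4 - 12) / (4 - (-4)) = -2
h(-5) = 189 + (-80)·(-1) + 12·(-1)·(-3) + (-2)·(-1)·(-3)·(-7) = 347

347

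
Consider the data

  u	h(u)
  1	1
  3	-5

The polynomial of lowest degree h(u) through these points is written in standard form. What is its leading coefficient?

-3

L_0(u) = (u - 3) / [-2] = -(1/2)u + 3/2
L_1(u) = (u - 1) / [2] = (1/2)u - 1/2
h(u) = 1·L_0 + (-5)·L_1
Only the coefficient of u is needed; take it from each L_i and combine:
1·(-1/2) + (-5)·(1/2) = -3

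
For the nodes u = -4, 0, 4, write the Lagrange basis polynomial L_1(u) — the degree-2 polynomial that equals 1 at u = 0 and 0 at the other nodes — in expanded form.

L_1(u) = -(1/16)u^2 + 1

L_1(u) = (u + 4)(u - 4) / [(4)·(-4)]
       = (u^2 - 16) / (-16)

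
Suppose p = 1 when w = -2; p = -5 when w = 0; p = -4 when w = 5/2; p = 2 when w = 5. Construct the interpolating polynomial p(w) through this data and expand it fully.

p(w) = -(16/315)w^3 + (82/105)w^2 - (389/315)w - 5

Build the Lagrange basis polynomials:
L_0(w) = w(w - 5/2)(w - 5) / [-63] = -(1/63)w^3 + (5/42)w^2 - (25/126)w
L_1(w) = (w + 2)(w - 5/2)(w - 5) / [25] = (1/25)w^3 - (11/50)w^2 - (1/10)w + 1
L_2(w) = (w + 2)w(w - 5) / [-225/8] = -(8/225)w^3 + (8/75)w^2 + (16/45)w
L_3(w) = (w + 2)w(w - 5/2) / [175/2] = (2/175)w^3 - (1/175)w^2 - (2/35)w
p(w) = 1·L_0 + (-5)·L_1 + (-4)·L_2 + 2·L_3
  1·L_0(w) = -(1/63)w^3 + (5/42)w^2 - (25/126)w
  (-5)·L_1(w) = -(1/5)w^3 + (11/10)w^2 + (1/2)w - 5
  (-4)·L_2(w) = (32/225)w^3 - (32/75)w^2 - (64/45)w
  2·L_3(w) = (4/175)w^3 - (2/175)w^2 - (4/35)w
Adding term by term: -(16/315)w^3 + (82/105)w^2 - (389/315)w - 5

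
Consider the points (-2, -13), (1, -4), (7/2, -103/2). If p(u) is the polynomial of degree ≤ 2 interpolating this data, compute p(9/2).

-169/2

Using Newton's divided-difference form:
p[-2,1] = (-4 - (-13)) / (1 - (-2)) = 3
p[1,7/2] = (-103/2 - (-4)) / (7/2 - 1) = -19
p[-2,1,7/2] = (-19 - 3) / (7/2 - (-2)) = -4
p(9/2) = -13 + 3·(13/2) + (-4)·(13/2)·(7/2) = -169/2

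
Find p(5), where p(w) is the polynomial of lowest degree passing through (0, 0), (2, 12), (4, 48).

75

L_0(5) = (3)·(1)/[(-2)·(-4)] = 3/8
L_1(5) = (5)·(1)/[(2)·(-2)] = -5/4
L_2(5) = (5)·(3)/[(4)·(2)] = 15/8
Sum: 0 + 12·(-5/4) + 48·(15/8) = 75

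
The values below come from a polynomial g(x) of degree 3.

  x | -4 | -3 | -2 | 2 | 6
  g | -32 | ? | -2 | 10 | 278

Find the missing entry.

The 4 known values determine g uniquely (degree ≤ 3).
L_0(-3) = (-1)·(-5)·(-9)/[(-2)·(-6)·(-10)] = 3/8
L_1(-3) = (1)·(-5)·(-9)/[(2)·(-4)·(-8)] = 45/64
L_2(-3) = (1)·(-1)·(-9)/[(6)·(4)·(-4)] = -3/32
L_3(-3) = (1)·(-1)·(-5)/[(10)·(8)·(4)] = 1/64
Sum: (-32)·(3/8) + (-2)·(45/64) + 10·(-3/32) + 278·(1/64) = -10

-10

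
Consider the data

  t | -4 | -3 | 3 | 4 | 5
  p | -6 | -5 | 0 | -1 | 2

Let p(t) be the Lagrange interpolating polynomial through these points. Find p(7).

1475/42

Evaluate each Lagrange basis at t = 7:
L_0(7) = (10)·(4)·(3)·(2)/[(-1)·(-7)·(-8)·(-9)] = 10/21
L_1(7) = (11)·(4)·(3)·(2)/[(1)·(-6)·(-7)·(-8)] = -11/14
L_2(7) = (11)·(10)·(3)·(2)/[(7)·(6)·(-1)·(-2)] = 55/7
L_3(7) = (11)·(10)·(4)·(2)/[(8)·(7)·(1)·(-1)] = -110/7
L_4(7) = (11)·(10)·(4)·(3)/[(9)·(8)·(2)·(1)] = 55/6
Sum: (-6)·(10/21) + (-5)·(-11/14) + 0 + (-1)·(-110/7) + 2·(55/6) = 1475/42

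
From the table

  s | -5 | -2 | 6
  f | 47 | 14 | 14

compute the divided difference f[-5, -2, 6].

f[-5,-2] = (14 - 47) / (-2 - (-5)) = -11
f[-2,6] = (14 - 14) / (6 - (-2)) = 0
f[-5,-2,6] = (0 - (-11)) / (6 - (-5)) = 1

1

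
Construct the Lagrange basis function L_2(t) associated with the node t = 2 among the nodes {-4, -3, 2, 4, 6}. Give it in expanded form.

L_2(t) = (t + 4)(t + 3)(t - 4)(t - 6) / [(6)·(5)·(-2)·(-4)]
       = (t^4 - 3t^3 - 34t^2 + 48t + 288) / (240)

L_2(t) = (1/240)t^4 - (1/80)t^3 - (17/120)t^2 + (1/5)t + 6/5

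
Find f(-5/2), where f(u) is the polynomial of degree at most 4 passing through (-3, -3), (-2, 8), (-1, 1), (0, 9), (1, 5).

293/32

L_0(-5/2) = (-1/2)·(-3/2)·(-5/2)·(-7/2)/[(-1)·(-2)·(-3)·(-4)] = 35/128
L_1(-5/2) = (1/2)·(-3/2)·(-5/2)·(-7/2)/[(1)·(-1)·(-2)·(-3)] = 35/32
L_2(-5/2) = (1/2)·(-1/2)·(-5/2)·(-7/2)/[(2)·(1)·(-1)·(-2)] = -35/64
L_3(-5/2) = (1/2)·(-1/2)·(-3/2)·(-7/2)/[(3)·(2)·(1)·(-1)] = 7/32
L_4(-5/2) = (1/2)·(-1/2)·(-3/2)·(-5/2)/[(4)·(3)·(2)·(1)] = -5/128
Sum: (-3)·(35/128) + 8·(35/32) + 1·(-35/64) + 9·(7/32) + 5·(-5/128) = 293/32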